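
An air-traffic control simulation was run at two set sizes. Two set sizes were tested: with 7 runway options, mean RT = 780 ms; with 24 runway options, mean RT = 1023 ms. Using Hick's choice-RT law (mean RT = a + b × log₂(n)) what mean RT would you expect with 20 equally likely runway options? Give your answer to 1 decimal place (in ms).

RT is linear in log₂ n, so two points fix the line:
  b = (1023 − 780) / (log₂ 24 − log₂ 7) = 243 / (4.5850 − 2.8074) = 136.701 ms/bit
  a = 780 − 136.701 × 2.8074 = 396.233 ms
Then RT(20) = 396.233 + 136.701 × log₂ 20 = 396.233 + 136.701 × 4.3219 ≈ 987.043 ms.

987.0 ms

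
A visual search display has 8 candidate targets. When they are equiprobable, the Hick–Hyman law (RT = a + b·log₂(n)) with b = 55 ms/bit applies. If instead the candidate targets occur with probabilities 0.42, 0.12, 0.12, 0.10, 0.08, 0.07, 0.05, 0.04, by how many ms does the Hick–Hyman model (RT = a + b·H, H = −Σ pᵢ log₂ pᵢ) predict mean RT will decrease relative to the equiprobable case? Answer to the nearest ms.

25 ms

The RT saving is b·ΔH. Equiprobable H₀ = log₂(8) = 3.0000 bits; with the given probabilities H = 2.5539 bits.
b·(H₀ − H) = 55 × (3.0000 − 2.5539) = 24.54 ms.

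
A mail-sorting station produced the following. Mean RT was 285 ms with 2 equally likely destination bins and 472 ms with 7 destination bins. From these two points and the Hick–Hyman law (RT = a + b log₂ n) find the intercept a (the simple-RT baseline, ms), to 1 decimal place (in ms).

181.5 ms

Slope: b = (472 − 285) / (log₂ 7 − log₂ 2) = 187/1.8074 = 103.466 ms/bit.
Intercept: a = 285 − 103.466·log₂(2) = 181.534 ms.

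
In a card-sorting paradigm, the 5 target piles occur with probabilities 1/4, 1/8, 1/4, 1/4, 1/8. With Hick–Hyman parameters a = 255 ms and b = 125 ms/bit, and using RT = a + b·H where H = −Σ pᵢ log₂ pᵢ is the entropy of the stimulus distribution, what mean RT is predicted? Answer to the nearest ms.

536 ms

Each term −pᵢ log₂ pᵢ: 0.25·2 + 0.125·3 + 0.25·2 + 0.25·2 + 0.125·3; summed, H = 2.250 bits.
Mean RT = a + bH = 255 + 125·2.250 = 536.25 ms.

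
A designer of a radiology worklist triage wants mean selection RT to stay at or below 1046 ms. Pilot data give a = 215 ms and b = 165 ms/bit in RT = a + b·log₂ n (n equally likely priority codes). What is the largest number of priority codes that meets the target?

32

165·log₂ n ≤ 1046 − 215 = 831, giving log₂ n ≤ 5.0364 and n ≤ 32.817. The largest whole number is 32.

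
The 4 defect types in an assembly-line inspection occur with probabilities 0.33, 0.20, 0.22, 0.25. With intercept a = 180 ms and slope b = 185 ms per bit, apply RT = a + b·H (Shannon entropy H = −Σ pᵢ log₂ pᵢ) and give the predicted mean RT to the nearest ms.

545 ms

Entropy contributions −pᵢ log₂ pᵢ: 0.5278, 0.4644, 0.4806, 0.5000; sum H = 1.9728 bits.
RT = a + bH = 180 + 185·1.9728 = 544.96 ms.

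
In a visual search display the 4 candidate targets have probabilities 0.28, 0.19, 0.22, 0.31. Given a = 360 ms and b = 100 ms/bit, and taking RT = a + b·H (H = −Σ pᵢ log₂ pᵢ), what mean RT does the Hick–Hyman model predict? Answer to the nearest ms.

557 ms

Entropy contributions −pᵢ log₂ pᵢ: 0.5142, 0.4552, 0.4806, 0.5238; sum H = 1.9738 bits.
RT = a + bH = 360 + 100·1.9738 = 557.38 ms.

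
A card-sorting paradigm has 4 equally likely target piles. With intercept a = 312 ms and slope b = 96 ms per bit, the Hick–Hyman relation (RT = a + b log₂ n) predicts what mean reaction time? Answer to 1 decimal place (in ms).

504.0 ms

log₂(4) = 2 bits, so RT = 312 + 96 × 2 ≈ 504.000 ms.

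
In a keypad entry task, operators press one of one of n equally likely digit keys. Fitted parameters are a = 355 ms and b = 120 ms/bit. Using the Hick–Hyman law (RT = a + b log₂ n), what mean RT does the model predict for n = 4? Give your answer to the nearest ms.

595 ms

log₂(4) = 2 bits, so RT = 355 + 120 × 2 ≈ 595.000 ms.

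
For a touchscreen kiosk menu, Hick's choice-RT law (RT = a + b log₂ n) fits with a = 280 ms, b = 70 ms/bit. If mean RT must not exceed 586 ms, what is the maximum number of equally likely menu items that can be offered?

20

Information budget: (586 − 280)/70 = 4.3714 bits, so n ≤ 2^4.3714 = 20.698 → at most 20.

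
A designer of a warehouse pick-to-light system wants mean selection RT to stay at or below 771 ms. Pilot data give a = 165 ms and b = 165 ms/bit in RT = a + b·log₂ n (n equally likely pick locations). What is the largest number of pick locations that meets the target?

165·log₂ n ≤ 771 − 165 = 606, giving log₂ n ≤ 3.6727 and n ≤ 12.753. The largest whole number is 12.

12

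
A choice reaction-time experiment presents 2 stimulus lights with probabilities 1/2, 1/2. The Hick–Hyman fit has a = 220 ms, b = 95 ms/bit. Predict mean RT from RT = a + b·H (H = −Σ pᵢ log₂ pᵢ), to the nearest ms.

315 ms

H = −Σ pᵢ log₂ pᵢ = 0.5·1 + 0.5·1 = 1.000 bits.
RT = 220 + 95 × 1.000 = 315.00 ms.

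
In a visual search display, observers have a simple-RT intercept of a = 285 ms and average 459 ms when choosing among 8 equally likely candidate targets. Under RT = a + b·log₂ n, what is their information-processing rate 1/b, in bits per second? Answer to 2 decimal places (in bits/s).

Choice component = 459 − 285 = 174 ms over log₂(8) = 3 bits.
b = 174 / 3 = 58.000 ms/bit, so 1/b = 17.241 bits/s.

17.24 bits/s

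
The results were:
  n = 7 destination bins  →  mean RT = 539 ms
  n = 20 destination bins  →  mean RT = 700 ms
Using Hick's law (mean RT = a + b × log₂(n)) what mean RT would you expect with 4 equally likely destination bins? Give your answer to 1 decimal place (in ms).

453.2 ms

Fit slope and intercept:
  b = (700 − 539) / (log₂ 20 − log₂ 7) = 161 / (4.3219 − 2.8074) = 106.301 ms/bit
  a = 539 − 106.301 × 2.8074 = 240.577 ms
Then RT(4) = 240.577 + 106.301 × log₂ 4 = 240.577 + 106.301 × 2 ≈ 453.178 ms.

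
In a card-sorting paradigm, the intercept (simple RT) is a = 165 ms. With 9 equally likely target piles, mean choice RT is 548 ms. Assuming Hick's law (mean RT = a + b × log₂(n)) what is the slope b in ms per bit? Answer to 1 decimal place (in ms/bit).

120.8 ms/bit

9 alternatives carry log₂ 9 = 3.1699 bits; the choice cost is 548 − 165 = 383 ms, so b = 383/3.1699 = 120.823 ms/bit.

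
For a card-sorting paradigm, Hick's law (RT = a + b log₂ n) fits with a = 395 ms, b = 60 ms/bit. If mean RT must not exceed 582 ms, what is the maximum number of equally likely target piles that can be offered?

8

Information budget: (582 − 395)/60 = 3.1167 bits, so n ≤ 2^3.1167 = 8.674 → at most 8.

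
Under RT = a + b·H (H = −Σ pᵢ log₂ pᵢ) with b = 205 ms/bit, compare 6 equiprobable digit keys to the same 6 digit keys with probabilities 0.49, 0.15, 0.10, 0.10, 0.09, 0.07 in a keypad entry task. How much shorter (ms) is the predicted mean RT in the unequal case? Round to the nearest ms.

87 ms

Equiprobable entropy H₀ = log₂ 6 = 2.5850 bits.
Skewed entropy H = −Σ pᵢ log₂ pᵢ = 2.1604 bits.
ΔRT = b·(H₀ − H) = 205 × 0.4245 = 87.03 ms.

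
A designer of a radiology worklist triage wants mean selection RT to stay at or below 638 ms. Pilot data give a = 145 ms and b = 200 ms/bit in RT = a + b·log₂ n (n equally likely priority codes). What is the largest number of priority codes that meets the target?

Set 145 + 200·log₂ n ≤ 638 → log₂ n ≤ (638 − 145)/200 = 2.4650.
So n ≤ 2^2.4650 = 5.521; the largest integer n is 5.

5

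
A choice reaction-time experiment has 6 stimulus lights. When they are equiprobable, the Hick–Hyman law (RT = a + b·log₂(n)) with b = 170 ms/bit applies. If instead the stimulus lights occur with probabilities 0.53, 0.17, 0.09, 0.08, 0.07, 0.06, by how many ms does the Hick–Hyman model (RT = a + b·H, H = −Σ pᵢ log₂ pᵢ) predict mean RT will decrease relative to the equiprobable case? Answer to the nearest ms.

The RT saving is b·ΔH. Equiprobable H₀ = log₂(6) = 2.5850 bits; with the given probabilities H = 2.0363 bits.
b·(H₀ − H) = 170 × (2.5850 − 2.0363) = 93.28 ms.

93 ms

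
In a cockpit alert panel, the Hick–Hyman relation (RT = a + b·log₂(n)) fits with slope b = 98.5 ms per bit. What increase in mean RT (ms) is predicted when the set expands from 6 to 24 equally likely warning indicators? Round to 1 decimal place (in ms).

ΔRT = (a + b log₂ n₂) − (a + b log₂ n₁) = b·(log₂ n₂ − log₂ n₁).
log₂(24) − log₂(6) = log₂(24/6) = log₂(4) = 2.
ΔRT = 98.5 × 2.0000 = 197.000 ms.

197.0 ms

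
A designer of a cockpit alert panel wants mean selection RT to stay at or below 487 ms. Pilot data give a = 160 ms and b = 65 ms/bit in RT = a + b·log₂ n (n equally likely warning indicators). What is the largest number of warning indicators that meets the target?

32

65·log₂ n ≤ 487 − 160 = 327, giving log₂ n ≤ 5.0308 and n ≤ 32.690. The largest whole number is 32.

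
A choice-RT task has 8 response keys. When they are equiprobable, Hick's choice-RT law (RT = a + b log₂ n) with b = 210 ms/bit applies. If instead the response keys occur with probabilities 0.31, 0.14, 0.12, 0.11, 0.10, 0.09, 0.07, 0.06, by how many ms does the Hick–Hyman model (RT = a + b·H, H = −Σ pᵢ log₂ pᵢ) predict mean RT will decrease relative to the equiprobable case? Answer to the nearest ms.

43 ms

Equiprobable entropy H₀ = log₂ 8 = 3.0000 bits.
Skewed entropy H = −Σ pᵢ log₂ pᵢ = 2.7952 bits.
ΔRT = b·(H₀ − H) = 210 × 0.2048 = 43.01 ms.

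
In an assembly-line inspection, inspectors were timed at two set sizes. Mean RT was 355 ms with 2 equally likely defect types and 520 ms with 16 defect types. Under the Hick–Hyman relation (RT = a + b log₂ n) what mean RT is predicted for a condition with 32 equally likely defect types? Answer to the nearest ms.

575 ms

Solve the two-equation system in a and b:
  b = (520 − 355) / (log₂ 16 − log₂ 2) = 165 / (4 − 1) = 55 ms/bit
  a = 355 − 55 × 1 = 300 ms
Then RT(32) = 300 + 55 × log₂ 32 = 300 + 55 × 5 ≈ 575.000 ms.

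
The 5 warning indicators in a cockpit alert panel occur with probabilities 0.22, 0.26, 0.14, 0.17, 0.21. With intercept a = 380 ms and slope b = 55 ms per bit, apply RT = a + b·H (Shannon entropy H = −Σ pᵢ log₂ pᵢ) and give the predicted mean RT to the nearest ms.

506 ms

H = 0.22·log₂(1/0.22) + 0.26·log₂(1/0.26) + 0.14·log₂(1/0.14) + 0.17·log₂(1/0.17) + 0.21·log₂(1/0.21) = 2.2904 bits.
RT = 380 + 55 × 2.2904 = 505.97 ms.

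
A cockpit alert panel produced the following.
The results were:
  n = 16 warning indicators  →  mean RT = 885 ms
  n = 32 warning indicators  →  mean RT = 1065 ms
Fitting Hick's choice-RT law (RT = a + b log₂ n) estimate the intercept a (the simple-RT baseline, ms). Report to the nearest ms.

165 ms

The slope on a log₂ axis is (1065 − 885) / (5 − 4) = 180 ms/bit.
Intercept: a = 885 − 180·log₂(16) = 165.000 ms.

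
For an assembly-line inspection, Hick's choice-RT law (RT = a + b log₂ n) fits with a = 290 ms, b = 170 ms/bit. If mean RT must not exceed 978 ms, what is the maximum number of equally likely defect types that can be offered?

Information budget: (978 − 290)/170 = 4.0471 bits, so n ≤ 2^4.0471 = 16.531 → at most 16.

16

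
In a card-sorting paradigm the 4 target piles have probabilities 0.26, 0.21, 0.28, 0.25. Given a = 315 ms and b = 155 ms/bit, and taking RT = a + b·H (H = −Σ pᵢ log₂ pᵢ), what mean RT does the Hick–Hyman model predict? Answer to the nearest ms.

624 ms

H = 0.26·log₂(1/0.26) + 0.21·log₂(1/0.21) + 0.28·log₂(1/0.28) + 0.25·log₂(1/0.25) = 1.9923 bits.
RT = 315 + 155 × 1.9923 = 623.81 ms.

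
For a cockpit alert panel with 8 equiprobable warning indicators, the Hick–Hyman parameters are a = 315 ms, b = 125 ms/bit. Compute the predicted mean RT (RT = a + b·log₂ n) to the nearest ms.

log₂(8) = 3 bits, so RT = 315 + 125 × 3 ≈ 690.000 ms.

690 ms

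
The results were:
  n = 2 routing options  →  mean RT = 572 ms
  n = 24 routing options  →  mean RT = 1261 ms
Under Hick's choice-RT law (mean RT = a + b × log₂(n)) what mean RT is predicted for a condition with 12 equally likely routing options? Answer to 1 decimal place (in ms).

With log₂ n on the abscissa the relation is linear; from the two conditions:
  b = (1261 − 572) / (log₂ 24 − log₂ 2) = 689 / (4.5850 − 1) = 192.192 ms/bit
  a = 572 − 192.192 × 1 = 379.808 ms
Then RT(12) = 379.808 + 192.192 × log₂ 12 = 379.808 + 192.192 × 3.5850 ≈ 1068.808 ms.

1068.8 ms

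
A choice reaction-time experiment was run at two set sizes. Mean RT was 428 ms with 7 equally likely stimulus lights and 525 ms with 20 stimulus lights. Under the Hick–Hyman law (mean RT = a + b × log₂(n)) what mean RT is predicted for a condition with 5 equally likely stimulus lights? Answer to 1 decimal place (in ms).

396.9 ms

Fit slope and intercept:
  b = (525 − 428) / (log₂ 20 − log₂ 7) = 97 / (4.3219 − 2.8074) = 64.044 ms/bit
  a = 428 − 64.044 × 2.8074 = 248.205 ms
Then RT(5) = 248.205 + 64.044 × log₂ 5 = 248.205 + 64.044 × 2.3219 ≈ 396.911 ms.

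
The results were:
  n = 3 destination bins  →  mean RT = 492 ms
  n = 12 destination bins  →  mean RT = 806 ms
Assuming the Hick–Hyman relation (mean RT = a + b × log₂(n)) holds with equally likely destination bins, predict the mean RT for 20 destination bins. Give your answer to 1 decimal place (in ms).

921.7 ms

Fit slope and intercept:
  b = (806 − 492) / (log₂ 12 − log₂ 3) = 314 / (3.5850 − 1.5850) = 157.000 ms/bit
  a = 492 − 157.000 × 1.5850 = 243.161 ms
Then RT(20) = 243.161 + 157.000 × log₂ 20 = 243.161 + 157.000 × 4.3219 ≈ 921.704 ms.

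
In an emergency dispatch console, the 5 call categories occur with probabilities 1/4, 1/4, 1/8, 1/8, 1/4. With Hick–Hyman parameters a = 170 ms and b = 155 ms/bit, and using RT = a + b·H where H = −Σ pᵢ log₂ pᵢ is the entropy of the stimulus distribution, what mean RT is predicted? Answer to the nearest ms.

H = −Σ pᵢ log₂ pᵢ = 0.25·2 + 0.25·2 + 0.125·3 + 0.125·3 + 0.25·2 = 2.250 bits.
RT = 170 + 155 × 2.250 = 518.75 ms.

519 ms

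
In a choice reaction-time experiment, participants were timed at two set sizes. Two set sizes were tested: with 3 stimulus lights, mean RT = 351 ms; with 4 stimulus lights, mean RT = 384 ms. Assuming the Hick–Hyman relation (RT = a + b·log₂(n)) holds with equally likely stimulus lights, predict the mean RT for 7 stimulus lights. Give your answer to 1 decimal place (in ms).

448.2 ms

With log₂ n on the abscissa the relation is linear; from the two conditions:
  b = (384 − 351) / (log₂ 4 − log₂ 3) = 33 / (2 − 1.5850) = 79.511 ms/bit
  a = 351 − 79.511 × 1.5850 = 224.978 ms
Then RT(7) = 224.978 + 79.511 × log₂ 7 = 224.978 + 79.511 × 2.8074 ≈ 448.194 ms.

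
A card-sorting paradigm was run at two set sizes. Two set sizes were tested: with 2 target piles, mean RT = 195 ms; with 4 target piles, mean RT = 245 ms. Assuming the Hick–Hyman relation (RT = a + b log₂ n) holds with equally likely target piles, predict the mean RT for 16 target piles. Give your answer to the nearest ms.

RT is linear in log₂ n, so two points fix the line:
  b = (245 − 195) / (log₂ 4 − log₂ 2) = 50 / (2 − 1) = 50 ms/bit
  a = 195 − 50 × 1 = 145 ms
Then RT(16) = 145 + 50 × log₂ 16 = 145 + 50 × 4 ≈ 345.000 ms.

345 ms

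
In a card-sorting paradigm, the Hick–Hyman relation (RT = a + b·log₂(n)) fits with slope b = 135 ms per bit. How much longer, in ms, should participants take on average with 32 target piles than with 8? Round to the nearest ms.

ΔRT = (a + b log₂ n₂) − (a + b log₂ n₁) = b·(log₂ n₂ − log₂ n₁).
log₂(32) − log₂(8) = log₂(32/8) = log₂(4) = 2.
ΔRT = 135 × 2.0000 = 270.000 ms.

270 ms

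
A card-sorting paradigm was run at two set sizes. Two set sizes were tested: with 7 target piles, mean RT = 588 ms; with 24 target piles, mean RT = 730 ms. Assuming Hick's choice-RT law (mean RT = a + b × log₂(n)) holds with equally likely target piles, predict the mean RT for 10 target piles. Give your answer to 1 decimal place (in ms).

Fit slope and intercept:
  b = (730 − 588) / (log₂ 24 − log₂ 7) = 142 / (4.5850 − 2.8074) = 79.883 ms/bit
  a = 588 − 79.883 × 2.8074 = 363.741 ms
Then RT(10) = 363.741 + 79.883 × log₂ 10 = 363.741 + 79.883 × 3.3219 ≈ 629.105 ms.

629.1 ms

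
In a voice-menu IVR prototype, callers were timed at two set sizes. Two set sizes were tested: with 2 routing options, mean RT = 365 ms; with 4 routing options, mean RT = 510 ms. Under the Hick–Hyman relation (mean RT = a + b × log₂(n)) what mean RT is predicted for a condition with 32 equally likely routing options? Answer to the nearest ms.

Solve the two-equation system in a and b:
  b = (510 − 365) / (log₂ 4 − log₂ 2) = 145 / (2 − 1) = 145 ms/bit
  a = 365 − 145 × 1 = 220 ms
Then RT(32) = 220 + 145 × log₂ 32 = 220 + 145 × 5 ≈ 945.000 ms.

945 ms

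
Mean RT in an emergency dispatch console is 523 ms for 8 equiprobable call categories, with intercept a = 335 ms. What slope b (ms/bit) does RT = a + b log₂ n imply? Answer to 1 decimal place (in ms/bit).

8 alternatives carry log₂ 8 = 3 bits; the choice cost is 523 − 335 = 188 ms, so b = 188/3 = 62.667 ms/bit.

62.7 ms/bit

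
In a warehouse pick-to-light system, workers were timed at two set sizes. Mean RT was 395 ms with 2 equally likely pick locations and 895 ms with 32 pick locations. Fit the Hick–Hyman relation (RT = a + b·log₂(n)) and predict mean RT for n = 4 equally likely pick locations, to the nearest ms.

Fit slope and intercept:
  b = (895 − 395) / (log₂ 32 − log₂ 2) = 500 / (5 − 1) = 125 ms/bit
  a = 395 − 125 × 1 = 270 ms
Then RT(4) = 270 + 125 × log₂ 4 = 270 + 125 × 2 ≈ 520.000 ms.

520 ms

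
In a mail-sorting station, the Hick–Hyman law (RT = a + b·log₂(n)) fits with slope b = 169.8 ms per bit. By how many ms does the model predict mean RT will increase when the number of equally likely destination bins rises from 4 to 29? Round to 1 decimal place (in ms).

485.3 ms

ΔRT = (a + b log₂ n₂) − (a + b log₂ n₁) = b·(log₂ n₂ − log₂ n₁).
log₂(29) − log₂(4) = 4.8580 − 2 = 2.8580.
ΔRT = 169.8 × 2.8580 = 485.285 ms.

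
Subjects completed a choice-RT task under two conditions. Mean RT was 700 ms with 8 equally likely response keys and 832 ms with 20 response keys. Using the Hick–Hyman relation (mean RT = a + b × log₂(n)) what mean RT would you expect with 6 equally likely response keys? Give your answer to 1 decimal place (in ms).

658.6 ms

With log₂ n on the abscissa the relation is linear; from the two conditions:
  b = (832 − 700) / (log₂ 20 − log₂ 8) = 132 / (4.3219 − 3) = 99.854 ms/bit
  a = 700 − 99.854 × 3 = 400.438 ms
Then RT(6) = 400.438 + 99.854 × log₂ 6 = 400.438 + 99.854 × 2.5850 ≈ 658.557 ms.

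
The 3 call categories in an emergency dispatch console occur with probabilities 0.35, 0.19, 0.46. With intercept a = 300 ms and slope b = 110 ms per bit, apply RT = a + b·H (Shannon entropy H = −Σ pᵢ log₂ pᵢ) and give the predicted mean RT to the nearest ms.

465 ms

Entropy contributions −pᵢ log₂ pᵢ: 0.5301, 0.4552, 0.5153; sum H = 1.5007 bits.
RT = a + bH = 300 + 110·1.5007 = 465.07 ms.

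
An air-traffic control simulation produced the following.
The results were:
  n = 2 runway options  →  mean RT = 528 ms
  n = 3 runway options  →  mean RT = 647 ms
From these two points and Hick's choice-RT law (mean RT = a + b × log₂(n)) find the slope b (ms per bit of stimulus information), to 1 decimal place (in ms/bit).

203.4 ms/bit

Slope: b = (647 − 528) / (log₂ 3 − log₂ 2) = 119/0.5850 = 203.432 ms/bit.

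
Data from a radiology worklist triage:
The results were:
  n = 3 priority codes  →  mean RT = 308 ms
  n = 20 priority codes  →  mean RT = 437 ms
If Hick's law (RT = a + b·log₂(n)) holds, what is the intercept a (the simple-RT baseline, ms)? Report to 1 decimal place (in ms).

233.3 ms

b = (RT₂ − RT₁)/(log₂ n₂ − log₂ n₁) = (437 − 308)/(4.3219 − 1.5850) = 47.132 ms/bit.
Intercept: a = 308 − 47.132·log₂(3) = 233.297 ms.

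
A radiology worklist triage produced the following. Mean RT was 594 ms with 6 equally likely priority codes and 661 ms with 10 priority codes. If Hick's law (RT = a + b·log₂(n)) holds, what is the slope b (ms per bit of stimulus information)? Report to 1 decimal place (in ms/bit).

90.9 ms/bit

Slope: b = (661 − 594) / (log₂ 10 − log₂ 6) = 67/0.7370 = 90.913 ms/bit.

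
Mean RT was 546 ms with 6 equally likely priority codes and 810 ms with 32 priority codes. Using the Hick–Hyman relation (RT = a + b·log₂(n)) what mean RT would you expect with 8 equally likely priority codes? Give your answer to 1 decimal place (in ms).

Fit slope and intercept:
  b = (810 − 546) / (log₂ 32 − log₂ 6) = 264 / (5 − 2.5850) = 109.315 ms/bit
  a = 546 − 109.315 × 2.5850 = 263.425 ms
Then RT(8) = 263.425 + 109.315 × log₂ 8 = 263.425 + 109.315 × 3 ≈ 591.370 ms.

591.4 ms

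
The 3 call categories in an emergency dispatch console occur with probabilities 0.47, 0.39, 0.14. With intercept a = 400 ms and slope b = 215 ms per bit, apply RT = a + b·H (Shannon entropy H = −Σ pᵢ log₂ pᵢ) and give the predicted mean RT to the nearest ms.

709 ms

H = 0.47·log₂(1/0.47) + 0.39·log₂(1/0.39) + 0.14·log₂(1/0.14) = 1.4389 bits.
RT = 400 + 215 × 1.4389 = 709.36 ms.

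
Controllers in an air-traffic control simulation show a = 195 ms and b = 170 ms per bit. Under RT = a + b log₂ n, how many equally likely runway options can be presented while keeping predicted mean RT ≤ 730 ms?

8

170·log₂ n ≤ 730 − 195 = 535, giving log₂ n ≤ 3.1471 and n ≤ 8.858. The largest whole number is 8.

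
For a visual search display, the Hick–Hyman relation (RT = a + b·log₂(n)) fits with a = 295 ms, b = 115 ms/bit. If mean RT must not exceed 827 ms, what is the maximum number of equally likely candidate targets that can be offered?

24

Set 295 + 115·log₂ n ≤ 827 → log₂ n ≤ (827 − 295)/115 = 4.6261.
So n ≤ 2^4.6261 = 24.694; the largest integer n is 24.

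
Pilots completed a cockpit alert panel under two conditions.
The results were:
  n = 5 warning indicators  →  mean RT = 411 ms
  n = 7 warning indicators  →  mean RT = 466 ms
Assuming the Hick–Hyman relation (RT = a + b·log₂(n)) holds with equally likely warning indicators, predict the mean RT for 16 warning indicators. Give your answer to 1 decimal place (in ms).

With log₂ n on the abscissa the relation is linear; from the two conditions:
  b = (466 − 411) / (log₂ 7 − log₂ 5) = 55 / (2.8074 − 2.3219) = 113.302 ms/bit
  a = 411 − 113.302 × 2.3219 = 147.920 ms
Then RT(16) = 147.920 + 113.302 × log₂ 16 = 147.920 + 113.302 × 4 ≈ 601.129 ms.

601.1 ms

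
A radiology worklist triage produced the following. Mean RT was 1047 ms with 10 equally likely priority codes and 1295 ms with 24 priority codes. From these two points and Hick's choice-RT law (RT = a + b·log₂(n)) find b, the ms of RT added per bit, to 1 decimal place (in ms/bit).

The slope on a log₂ axis is (1295 − 1047) / (4.5850 − 3.3219) = 196.353 ms/bit.

196.4 ms/bit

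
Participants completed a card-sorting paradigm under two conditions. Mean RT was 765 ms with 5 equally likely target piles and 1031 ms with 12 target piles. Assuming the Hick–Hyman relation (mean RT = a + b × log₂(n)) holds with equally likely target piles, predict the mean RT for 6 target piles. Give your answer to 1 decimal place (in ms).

Solve the two-equation system in a and b:
  b = (1031 − 765) / (log₂ 12 − log₂ 5) = 266 / (3.5850 − 2.3219) = 210.604 ms/bit
  a = 765 − 210.604 × 2.3219 = 275.993 ms
Then RT(6) = 275.993 + 210.604 × log₂ 6 = 275.993 + 210.604 × 2.5850 ≈ 820.396 ms.

820.4 ms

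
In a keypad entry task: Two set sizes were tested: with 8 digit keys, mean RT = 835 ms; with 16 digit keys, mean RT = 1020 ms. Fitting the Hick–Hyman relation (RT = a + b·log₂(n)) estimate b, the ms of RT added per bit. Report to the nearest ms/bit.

Slope: b = (1020 − 835) / (log₂ 16 − log₂ 8) = 185/1.0000 = 185 ms/bit.

185 ms/bit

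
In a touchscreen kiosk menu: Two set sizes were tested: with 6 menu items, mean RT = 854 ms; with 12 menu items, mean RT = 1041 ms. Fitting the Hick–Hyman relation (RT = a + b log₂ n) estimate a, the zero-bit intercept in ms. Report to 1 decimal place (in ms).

Slope: b = (1041 − 854) / (log₂ 12 − log₂ 6) = 187/1.0000 = 187.000 ms/bit.
a = RT₁ − b·log₂ n₁ = 854 − 187.000 × 2.5850 = 370.612 ms.

370.6 ms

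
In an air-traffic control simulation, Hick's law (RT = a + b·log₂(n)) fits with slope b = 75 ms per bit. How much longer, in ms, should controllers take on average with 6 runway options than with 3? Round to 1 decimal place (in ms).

Only the slope matters, since a is common to both: ΔRT = b·log₂(n₂/n₁).
log₂(6) − log₂(3) = log₂(6/3) = log₂(2) = 1.
ΔRT = 75 × 1.0000 = 75.000 ms.

75.0 ms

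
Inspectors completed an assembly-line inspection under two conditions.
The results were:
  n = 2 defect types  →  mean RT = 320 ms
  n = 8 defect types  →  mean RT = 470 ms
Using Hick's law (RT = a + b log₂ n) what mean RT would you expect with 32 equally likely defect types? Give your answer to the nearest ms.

With log₂ n on the abscissa the relation is linear; from the two conditions:
  b = (470 − 320) / (log₂ 8 − log₂ 2) = 150 / (3 − 1) = 75 ms/bit
  a = 320 − 75 × 1 = 245 ms
Then RT(32) = 245 + 75 × log₂ 32 = 245 + 75 × 5 ≈ 620.000 ms.

620 ms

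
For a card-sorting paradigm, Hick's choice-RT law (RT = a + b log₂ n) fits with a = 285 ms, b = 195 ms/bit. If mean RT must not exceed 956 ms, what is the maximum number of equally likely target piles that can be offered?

Information budget: (956 − 285)/195 = 3.4410 bits, so n ≤ 2^3.4410 = 10.861 → at most 10.

10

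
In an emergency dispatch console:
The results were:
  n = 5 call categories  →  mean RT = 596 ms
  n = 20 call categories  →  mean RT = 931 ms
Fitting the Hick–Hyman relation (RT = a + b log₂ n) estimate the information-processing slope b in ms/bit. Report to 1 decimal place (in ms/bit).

167.5 ms/bit

The slope on a log₂ axis is (931 − 596) / (4.3219 − 2.3219) = 167.500 ms/bit.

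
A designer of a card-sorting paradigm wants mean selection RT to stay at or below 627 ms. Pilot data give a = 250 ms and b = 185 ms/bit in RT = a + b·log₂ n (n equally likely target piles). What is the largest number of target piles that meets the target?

185·log₂ n ≤ 627 − 250 = 377, giving log₂ n ≤ 2.0378 and n ≤ 4.106. The largest whole number is 4.

4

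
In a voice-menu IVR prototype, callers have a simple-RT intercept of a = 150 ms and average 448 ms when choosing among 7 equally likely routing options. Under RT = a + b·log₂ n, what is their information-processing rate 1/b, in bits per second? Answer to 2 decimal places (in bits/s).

Choice component = 448 − 150 = 298 ms over log₂(7) = 2.8074 bits.
b = 298 / 2.8074 = 106.150 ms/bit, so 1/b = 9.421 bits/s.

9.42 bits/s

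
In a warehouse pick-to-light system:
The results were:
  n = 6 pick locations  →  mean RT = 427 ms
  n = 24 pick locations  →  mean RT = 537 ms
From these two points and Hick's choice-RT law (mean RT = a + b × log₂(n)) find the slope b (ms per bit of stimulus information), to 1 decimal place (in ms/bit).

55.0 ms/bit

Slope: b = (537 − 427) / (log₂ 24 − log₂ 6) = 110/2.0000 = 55.000 ms/bit.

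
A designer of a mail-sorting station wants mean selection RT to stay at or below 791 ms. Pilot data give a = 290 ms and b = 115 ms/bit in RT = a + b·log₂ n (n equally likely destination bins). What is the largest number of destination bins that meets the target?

20

Information budget: (791 − 290)/115 = 4.3565 bits, so n ≤ 2^4.3565 = 20.485 → at most 20.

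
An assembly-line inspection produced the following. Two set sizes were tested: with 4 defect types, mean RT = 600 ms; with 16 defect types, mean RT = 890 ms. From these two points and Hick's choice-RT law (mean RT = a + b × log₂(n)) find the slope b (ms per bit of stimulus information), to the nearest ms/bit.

Slope: b = (890 − 600) / (log₂ 16 − log₂ 4) = 290/2.0000 = 145 ms/bit.

145 ms/bit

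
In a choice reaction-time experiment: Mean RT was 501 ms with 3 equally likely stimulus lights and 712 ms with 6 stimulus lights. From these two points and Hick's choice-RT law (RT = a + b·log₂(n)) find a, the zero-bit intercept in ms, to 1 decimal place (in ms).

166.6 ms

b = (RT₂ − RT₁)/(log₂ n₂ − log₂ n₁) = (712 − 501)/(2.5850 − 1.5850) = 211.000 ms/bit.
Intercept: a = 501 − 211.000·log₂(3) = 166.573 ms.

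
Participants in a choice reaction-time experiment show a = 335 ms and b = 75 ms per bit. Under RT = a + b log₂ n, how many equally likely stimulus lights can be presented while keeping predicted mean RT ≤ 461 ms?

3

Information budget: (461 − 335)/75 = 1.6800 bits, so n ≤ 2^1.6800 = 3.204 → at most 3.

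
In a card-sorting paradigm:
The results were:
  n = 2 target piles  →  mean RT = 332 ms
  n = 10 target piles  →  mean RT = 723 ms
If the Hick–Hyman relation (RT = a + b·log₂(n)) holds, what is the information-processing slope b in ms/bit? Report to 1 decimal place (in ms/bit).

The slope on a log₂ axis is (723 − 332) / (3.3219 − 1) = 168.395 ms/bit.

168.4 ms/bit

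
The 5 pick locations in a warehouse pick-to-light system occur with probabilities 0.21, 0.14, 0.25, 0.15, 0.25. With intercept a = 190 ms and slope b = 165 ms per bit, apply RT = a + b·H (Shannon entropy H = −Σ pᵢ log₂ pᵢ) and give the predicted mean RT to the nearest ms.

566 ms

H = 0.21·log₂(1/0.21) + 0.14·log₂(1/0.14) + 0.25·log₂(1/0.25) + 0.15·log₂(1/0.15) + 0.25·log₂(1/0.25) = 2.2805 bits.
RT = 190 + 165 × 2.2805 = 566.28 ms.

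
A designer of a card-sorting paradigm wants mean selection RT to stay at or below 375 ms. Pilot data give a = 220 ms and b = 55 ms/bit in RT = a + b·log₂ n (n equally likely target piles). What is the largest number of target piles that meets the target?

7

Information budget: (375 − 220)/55 = 2.8182 bits, so n ≤ 2^2.8182 = 7.053 → at most 7.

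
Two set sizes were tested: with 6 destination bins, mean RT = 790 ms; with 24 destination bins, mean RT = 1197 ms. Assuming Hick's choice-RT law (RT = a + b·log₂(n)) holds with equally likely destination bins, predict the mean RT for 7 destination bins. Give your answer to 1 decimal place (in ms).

RT is linear in log₂ n, so two points fix the line:
  b = (1197 − 790) / (log₂ 24 − log₂ 6) = 407 / (4.5850 − 2.5850) = 203.500 ms/bit
  a = 790 − 203.500 × 2.5850 = 263.960 ms
Then RT(7) = 263.960 + 203.500 × log₂ 7 = 263.960 + 203.500 × 2.8074 ≈ 835.257 ms.

835.3 ms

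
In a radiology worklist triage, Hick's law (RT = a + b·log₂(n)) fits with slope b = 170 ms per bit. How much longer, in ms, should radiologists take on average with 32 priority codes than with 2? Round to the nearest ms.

680 ms

Only the slope matters, since a is common to both: ΔRT = b·log₂(n₂/n₁).
log₂(32) − log₂(2) = log₂(32/2) = log₂(16) = 4.
ΔRT = 170 × 4.0000 = 680.000 ms.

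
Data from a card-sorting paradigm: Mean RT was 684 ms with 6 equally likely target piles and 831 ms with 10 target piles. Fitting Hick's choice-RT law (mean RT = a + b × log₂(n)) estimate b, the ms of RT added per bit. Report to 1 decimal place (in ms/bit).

199.5 ms/bit

The slope on a log₂ axis is (831 − 684) / (3.3219 − 2.5850) = 199.467 ms/bit.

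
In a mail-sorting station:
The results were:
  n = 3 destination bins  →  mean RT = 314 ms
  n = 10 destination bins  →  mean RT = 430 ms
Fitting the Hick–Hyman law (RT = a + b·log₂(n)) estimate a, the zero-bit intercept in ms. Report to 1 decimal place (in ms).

The slope on a log₂ axis is (430 − 314) / (3.3219 − 1.5850) = 66.783 ms/bit.
Intercept: a = 314 − 66.783·log₂(3) = 208.151 ms.

208.2 ms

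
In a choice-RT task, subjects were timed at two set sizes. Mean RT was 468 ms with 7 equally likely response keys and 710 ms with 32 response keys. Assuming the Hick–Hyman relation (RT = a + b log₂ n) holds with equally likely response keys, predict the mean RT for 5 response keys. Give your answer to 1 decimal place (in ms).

With log₂ n on the abscissa the relation is linear; from the two conditions:
  b = (710 − 468) / (log₂ 32 − log₂ 7) = 242 / (5 − 2.8074) = 110.369 ms/bit
  a = 468 − 110.369 × 2.8074 = 158.155 ms
Then RT(5) = 158.155 + 110.369 × log₂ 5 = 158.155 + 110.369 × 2.3219 ≈ 414.424 ms.

414.4 ms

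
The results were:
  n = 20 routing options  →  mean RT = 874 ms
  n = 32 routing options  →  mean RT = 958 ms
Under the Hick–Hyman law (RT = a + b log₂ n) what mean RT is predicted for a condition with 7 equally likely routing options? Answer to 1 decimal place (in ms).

686.4 ms

RT is linear in log₂ n, so two points fix the line:
  b = (958 − 874) / (log₂ 32 − log₂ 20) = 84 / (5 − 4.3219) = 123.881 ms/bit
  a = 874 − 123.881 × 4.3219 = 338.597 ms
Then RT(7) = 338.597 + 123.881 × log₂ 7 = 338.597 + 123.881 × 2.8074 ≈ 686.374 ms.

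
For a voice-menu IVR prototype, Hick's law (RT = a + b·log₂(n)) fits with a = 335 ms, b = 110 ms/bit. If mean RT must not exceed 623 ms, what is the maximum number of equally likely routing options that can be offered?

Set 335 + 110·log₂ n ≤ 623 → log₂ n ≤ (623 − 335)/110 = 2.6182.
So n ≤ 2^2.6182 = 6.140; the largest integer n is 6.

6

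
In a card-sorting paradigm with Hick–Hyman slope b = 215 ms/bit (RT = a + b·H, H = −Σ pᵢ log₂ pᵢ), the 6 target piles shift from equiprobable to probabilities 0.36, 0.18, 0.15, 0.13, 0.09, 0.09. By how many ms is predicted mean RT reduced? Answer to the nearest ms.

The RT saving is b·ΔH. Equiprobable H₀ = log₂(6) = 2.5850 bits; with the given probabilities H = 2.3944 bits.
b·(H₀ − H) = 215 × (2.5850 − 2.3944) = 40.97 ms.

41 ms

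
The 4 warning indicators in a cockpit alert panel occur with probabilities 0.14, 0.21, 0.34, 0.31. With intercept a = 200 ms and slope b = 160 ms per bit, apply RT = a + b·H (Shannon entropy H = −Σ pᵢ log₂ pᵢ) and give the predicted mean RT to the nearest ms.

508 ms

H = 0.14·log₂(1/0.14) + 0.21·log₂(1/0.21) + 0.34·log₂(1/0.34) + 0.31·log₂(1/0.31) = 1.9229 bits.
RT = 200 + 160 × 1.9229 = 507.66 ms.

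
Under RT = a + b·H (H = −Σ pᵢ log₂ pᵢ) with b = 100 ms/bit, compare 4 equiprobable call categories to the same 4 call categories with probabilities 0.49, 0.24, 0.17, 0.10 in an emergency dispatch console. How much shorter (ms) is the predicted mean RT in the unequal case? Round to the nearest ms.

23 ms

Equiprobable entropy H₀ = log₂ 4 = 2.0000 bits.
Skewed entropy H = −Σ pᵢ log₂ pᵢ = 1.7652 bits.
ΔRT = b·(H₀ − H) = 100 × 0.2348 = 23.48 ms.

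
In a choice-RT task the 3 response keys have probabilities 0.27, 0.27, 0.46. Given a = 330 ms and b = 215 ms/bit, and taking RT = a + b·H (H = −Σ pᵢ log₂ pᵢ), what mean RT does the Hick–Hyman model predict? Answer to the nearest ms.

660 ms

Entropy contributions −pᵢ log₂ pᵢ: 0.5100, 0.5100, 0.5153; sum H = 1.5354 bits.
RT = a + bH = 330 + 215·1.5354 = 660.11 ms.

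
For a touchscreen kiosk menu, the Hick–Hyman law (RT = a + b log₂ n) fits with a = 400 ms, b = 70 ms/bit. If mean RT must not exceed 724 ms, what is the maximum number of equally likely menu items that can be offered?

24

70·log₂ n ≤ 724 − 400 = 324, giving log₂ n ≤ 4.6286 and n ≤ 24.737. The largest whole number is 24.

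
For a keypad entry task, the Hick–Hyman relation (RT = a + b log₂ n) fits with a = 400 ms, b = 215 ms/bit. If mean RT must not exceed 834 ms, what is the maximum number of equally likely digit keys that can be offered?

215·log₂ n ≤ 834 − 400 = 434, giving log₂ n ≤ 2.0186 and n ≤ 4.052. The largest whole number is 4.

4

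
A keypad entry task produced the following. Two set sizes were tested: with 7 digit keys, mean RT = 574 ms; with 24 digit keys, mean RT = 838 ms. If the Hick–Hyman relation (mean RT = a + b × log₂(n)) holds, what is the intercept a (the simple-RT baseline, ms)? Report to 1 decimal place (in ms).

157.1 ms

b = (RT₂ − RT₁)/(log₂ n₂ − log₂ n₁) = (838 − 574)/(4.5850 − 2.8074) = 148.514 ms/bit.
a = RT₁ − b·log₂ n₁ = 574 − 148.514 × 2.8074 = 157.068 ms.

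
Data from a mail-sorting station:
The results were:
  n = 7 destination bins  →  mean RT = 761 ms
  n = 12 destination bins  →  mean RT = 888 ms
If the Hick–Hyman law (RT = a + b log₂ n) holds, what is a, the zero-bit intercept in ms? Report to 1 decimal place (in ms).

302.5 ms

Slope: b = (888 − 761) / (log₂ 12 − log₂ 7) = 127/0.7776 = 163.321 ms/bit.
a = RT₁ − b·log₂ n₁ = 761 − 163.321 × 2.8074 = 302.499 ms.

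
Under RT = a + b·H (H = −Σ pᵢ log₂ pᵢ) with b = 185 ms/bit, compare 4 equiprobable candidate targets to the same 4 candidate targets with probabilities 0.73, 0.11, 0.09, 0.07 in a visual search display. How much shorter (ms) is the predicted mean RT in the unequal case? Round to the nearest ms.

The RT saving is b·ΔH. Equiprobable H₀ = log₂(4) = 2.0000 bits; with the given probabilities H = 1.2629 bits.
b·(H₀ − H) = 185 × (2.0000 − 1.2629) = 136.36 ms.

136 ms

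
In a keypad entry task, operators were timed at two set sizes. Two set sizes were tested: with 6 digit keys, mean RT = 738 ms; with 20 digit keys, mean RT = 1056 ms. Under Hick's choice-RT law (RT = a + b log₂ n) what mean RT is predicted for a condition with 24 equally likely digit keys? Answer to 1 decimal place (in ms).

1104.2 ms

With log₂ n on the abscissa the relation is linear; from the two conditions:
  b = (1056 − 738) / (log₂ 20 − log₂ 6) = 318 / (4.3219 − 2.5850) = 183.078 ms/bit
  a = 738 − 183.078 × 2.5850 = 264.751 ms
Then RT(24) = 264.751 + 183.078 × log₂ 24 = 264.751 + 183.078 × 4.5850 ≈ 1104.156 ms.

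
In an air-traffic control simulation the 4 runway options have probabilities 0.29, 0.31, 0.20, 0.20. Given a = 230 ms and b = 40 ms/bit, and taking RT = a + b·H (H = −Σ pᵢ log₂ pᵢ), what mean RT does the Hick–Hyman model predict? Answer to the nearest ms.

Entropy contributions −pᵢ log₂ pᵢ: 0.5179, 0.5238, 0.4644, 0.4644; sum H = 1.9705 bits.
RT = a + bH = 230 + 40·1.9705 = 308.82 ms.

309 ms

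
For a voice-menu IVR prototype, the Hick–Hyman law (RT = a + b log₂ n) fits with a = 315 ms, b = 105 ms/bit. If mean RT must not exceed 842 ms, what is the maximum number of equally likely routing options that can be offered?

105·log₂ n ≤ 842 − 315 = 527, giving log₂ n ≤ 5.0190 and n ≤ 32.425. The largest whole number is 32.

32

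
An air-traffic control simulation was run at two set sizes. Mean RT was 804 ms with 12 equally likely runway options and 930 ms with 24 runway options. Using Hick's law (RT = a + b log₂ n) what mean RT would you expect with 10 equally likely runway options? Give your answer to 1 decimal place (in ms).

770.9 ms

Fit slope and intercept:
  b = (930 − 804) / (log₂ 24 − log₂ 12) = 126 / (4.5850 − 3.5850) = 126.000 ms/bit
  a = 804 − 126.000 × 3.5850 = 352.295 ms
Then RT(10) = 352.295 + 126.000 × log₂ 10 = 352.295 + 126.000 × 3.3219 ≈ 770.858 ms.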